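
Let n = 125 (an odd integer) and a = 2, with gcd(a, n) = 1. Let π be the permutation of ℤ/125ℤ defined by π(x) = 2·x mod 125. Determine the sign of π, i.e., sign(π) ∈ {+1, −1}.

-1

Trace 83: π^k(83) = [83, 41, 82, 39, 78, 31, 62] for k=0..6.
The orbit structure of x ↦ 2x mod 125: 4 orbits of sizes [100, 20, 4, 1].
n − c = 125 − 4 = 121; sign = (−1)^121 = -1.
Zolotarev: (2|125) = -1, matching the cycle-count sign.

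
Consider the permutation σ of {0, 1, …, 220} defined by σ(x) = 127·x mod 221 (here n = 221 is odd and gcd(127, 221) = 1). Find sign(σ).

+1

Start at x=157: 157 → 49 → 35 → 25 → 81 → 121 → 118 → … (one orbit).
Cycle type of π: 24×8 + 8×2 + 6×2 + 1; total 13 cycles.
sign(π) = (−1)^{n − #cycles} = (−1)^{221−13} = (−1)^208 = +1.
Via Zolotarev, sign(π_{127}) = (127|221) = +1.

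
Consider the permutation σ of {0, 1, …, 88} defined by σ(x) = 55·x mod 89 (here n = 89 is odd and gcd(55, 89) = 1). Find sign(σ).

+1

Start at x=34: 34 → 1 → 55 → 88 → 34 (one orbit).
π_55 has 23 disjoint cycles with lengths [4, 4, 4, 4, 4, 4, 4, 4, 4, 4, 4, 4, 4, 4, 4, 4, 4, 4, 4, 4, 4, 4, 1] on {0,…,88}.
With 23 cycles on 89 points, sign = (−1)^{89−23} = +1.
Via Zolotarev, sign(π_{55}) = (55|89) = +1.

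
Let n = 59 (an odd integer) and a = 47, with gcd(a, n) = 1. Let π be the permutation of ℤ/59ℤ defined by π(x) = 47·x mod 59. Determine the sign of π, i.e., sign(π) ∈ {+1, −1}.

Trace 48: π^k(48) = [48, 14, 9, 10, 57, 24, 7] for k=0..6.
Cycle type of π: 58 + 1; total 2 cycles.
Σ(ℓ_i−1) = 59−2 = 57; sign = (−1)^57 = -1.
Zolotarev: (47|59) = -1, matching the cycle-count sign.

-1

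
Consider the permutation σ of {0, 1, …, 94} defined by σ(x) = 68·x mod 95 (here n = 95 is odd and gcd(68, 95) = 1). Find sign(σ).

-1

Orbit of 7 under x↦68x: [7, 1, 68, 64, 77, 11, 83]… (length divides ord_95(68)).
Cycle type of π: 12×6 + 4 + 3×6 + 1; total 14 cycles.
n − c = 95 − 14 = 81; sign = (−1)^81 = -1.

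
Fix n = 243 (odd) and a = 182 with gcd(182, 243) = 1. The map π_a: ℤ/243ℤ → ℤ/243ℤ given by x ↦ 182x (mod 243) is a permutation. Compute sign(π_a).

Orbit of 197 under x↦182x: [197, 133, 149, 145, 146, 85, 161]… (length divides ord_243(182)).
π_182 has 6 disjoint cycles with lengths [162, 54, 18, 6, 2, 1] on {0,…,242}.
sign(π) = (−1)^{n − #cycles} = (−1)^{243−6} = (−1)^237 = -1.
(182|243)_J = -1 (Zolotarev's lemma cross-check).

-1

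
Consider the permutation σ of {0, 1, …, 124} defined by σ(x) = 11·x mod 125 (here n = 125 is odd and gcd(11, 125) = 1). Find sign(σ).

Trace 121: π^k(121) = [121, 81, 16, 51, 61, 46, 6] for k=0..6.
Cycle lengths of π_11 on ℤ/125ℤ: [25, 25, 25, 25, 5, 5, 5, 5, 1, 1, 1, 1, 1]; 13 cycles in total.
125 − 13 = 112 transpositions; sign(π) = (−1)^112 = +1.
Check: (11/125) = +1 by Zolotarev.

+1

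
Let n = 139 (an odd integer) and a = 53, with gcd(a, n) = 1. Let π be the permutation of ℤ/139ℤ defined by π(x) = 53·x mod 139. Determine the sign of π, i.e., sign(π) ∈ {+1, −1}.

-1

Trace 20: π^k(20) = [20, 87, 24, 21, 1, 53, 29] for k=0..6.
Cycle type of π: 138 + 1; total 2 cycles.
Σ(ℓ_i−1) = 139−2 = 137; sign = (−1)^137 = -1.
(53|139)_J = -1 (Zolotarev's lemma cross-check).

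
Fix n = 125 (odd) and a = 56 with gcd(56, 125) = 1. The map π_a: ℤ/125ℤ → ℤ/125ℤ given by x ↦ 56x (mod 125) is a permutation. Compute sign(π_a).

+1

Start at x=96: 96 → 1 → 56 → 11 → 116 → 121 → 26 → … (one orbit).
Decompose π into cycles: lengths [25, 25, 25, 25, 5, 5, 5, 5, 1, 1, 1, 1, 1] (13 cycles, including the fixed point 0).
n − c = 125 − 13 = 112; sign = (−1)^112 = +1.
Zolotarev: (56|125) = +1, matching the cycle-count sign.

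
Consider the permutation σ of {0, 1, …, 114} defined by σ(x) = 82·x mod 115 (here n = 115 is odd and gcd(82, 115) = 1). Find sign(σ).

Trace 39: π^k(39) = [39, 93, 36, 77, 104, 18, 96] for k=0..6.
6 cycles of lengths [44, 44, 11, 11, 4, 1].
6 cycles on 115: each ℓ→(−1)^(ℓ−1), product (−1)^109 = -1.
The Jacobi symbol (82|115) = -1 (Zolotarev) agrees.

-1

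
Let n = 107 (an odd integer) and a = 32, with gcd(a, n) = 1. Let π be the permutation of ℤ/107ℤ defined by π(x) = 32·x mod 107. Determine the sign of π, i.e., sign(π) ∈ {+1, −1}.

Trace 56: π^k(56) = [56, 80, 99, 65, 47, 6, 85] for k=0..6.
Decompose π into cycles: lengths [106, 1] (2 cycles, including the fixed point 0).
107 − 2 = 105 transpositions; sign(π) = (−1)^105 = -1.
(32|107)_J = -1 (Zolotarev's lemma cross-check).

-1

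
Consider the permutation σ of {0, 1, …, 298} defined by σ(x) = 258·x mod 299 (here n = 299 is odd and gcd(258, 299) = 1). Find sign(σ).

Trace 84: π^k(84) = [84, 144, 76, 173, 83, 185, 189] for k=0..6.
Decompose π into cycles: lengths [132, 132, 22, 12, 1] (5 cycles, including the fixed point 0).
n − c = 299 − 5 = 294; sign = (−1)^294 = +1.
Via Zolotarev, sign(π_{258}) = (258|299) = +1.

+1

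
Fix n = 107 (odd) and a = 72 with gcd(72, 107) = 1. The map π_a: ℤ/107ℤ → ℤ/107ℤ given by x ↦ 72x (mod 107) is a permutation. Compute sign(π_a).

Trace 97: π^k(97) = [97, 29, 55, 1, 72, 48, 32] for k=0..6.
The orbit structure of x ↦ 72x mod 107: 2 orbits of sizes [106, 1].
107 − 2 = 105 transpositions; sign(π) = (−1)^105 = -1.

-1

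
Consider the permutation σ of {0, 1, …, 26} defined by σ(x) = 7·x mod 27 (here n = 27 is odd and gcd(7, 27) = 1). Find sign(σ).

Trace 4: π^k(4) = [4, 1, 7, 22, 19, 25, 13] for k=0..6.
Cycle type of π: 9×2 + 3×2 + 1×3; total 7 cycles.
Σ(ℓ_i−1) = 27−7 = 20; sign = (−1)^20 = +1.
Check: (7/27) = +1 by Zolotarev.

+1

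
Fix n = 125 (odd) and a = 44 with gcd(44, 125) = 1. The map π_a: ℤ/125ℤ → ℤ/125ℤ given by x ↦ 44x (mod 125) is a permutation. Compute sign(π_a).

Trace 111: π^k(111) = [111, 9, 21, 49, 31, 114, 16] for k=0..6.
Cycle lengths of π_44 on ℤ/125ℤ: [50, 50, 10, 10, 2, 2, 1]; 7 cycles in total.
With 7 cycles on 125 points, sign = (−1)^{125−7} = +1.

+1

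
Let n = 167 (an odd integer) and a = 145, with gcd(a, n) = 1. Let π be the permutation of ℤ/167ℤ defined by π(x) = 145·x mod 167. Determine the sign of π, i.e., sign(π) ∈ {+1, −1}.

-1

Trace 116: π^k(116) = [116, 120, 32, 131, 124, 111, 63] for k=0..6.
Decompose π into cycles: lengths [166, 1] (2 cycles, including the fixed point 0).
With 2 cycles on 167 points, sign = (−1)^{167−2} = -1.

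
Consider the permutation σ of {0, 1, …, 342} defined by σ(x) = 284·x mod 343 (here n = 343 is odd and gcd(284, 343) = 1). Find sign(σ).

+1

Start at x=177: 177 → 190 → 109 → 86 → 71 → 270 → 191 → … (one orbit).
The orbit structure of x ↦ 284x mod 343: 7 orbits of sizes [147, 147, 21, 21, 3, 3, 1].
With 7 cycles on 343 points, sign = (−1)^{343−7} = +1.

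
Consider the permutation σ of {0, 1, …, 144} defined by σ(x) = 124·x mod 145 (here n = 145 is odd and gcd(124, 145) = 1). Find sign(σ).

Trace 86: π^k(86) = [86, 79, 81, 39, 51, 89, 16] for k=0..6.
Cycle type of π: 28×5 + 2×2 + 1; total 8 cycles.
145 − 8 = 137 transpositions; sign(π) = (−1)^137 = -1.

-1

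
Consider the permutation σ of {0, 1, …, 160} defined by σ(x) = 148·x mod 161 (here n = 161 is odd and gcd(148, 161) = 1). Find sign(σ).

Trace 1: π^k(1) = [1, 148, 8, 57, 64, 134, 29] for k=0..6.
14 cycles of lengths [22, 22, 22, 22, 22, 22, 22, 1, 1, 1, 1, 1, 1, 1].
161 − 14 = 147 transpositions; sign(π) = (−1)^147 = -1.
(148|161)_J = -1 (Zolotarev's lemma cross-check).

-1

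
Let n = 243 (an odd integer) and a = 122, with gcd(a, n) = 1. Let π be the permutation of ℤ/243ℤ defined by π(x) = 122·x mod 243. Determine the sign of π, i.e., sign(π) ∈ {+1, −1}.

-1

Start at x=118: 118 → 59 → 151 → 197 → 220 → 110 → 55 → … (one orbit).
Cycle lengths of π_122 on ℤ/243ℤ: [162, 54, 18, 6, 2, 1]; 6 cycles in total.
243 − 6 = 237 transpositions; sign(π) = (−1)^237 = -1.
(122|243)_J = -1 (Zolotarev's lemma cross-check).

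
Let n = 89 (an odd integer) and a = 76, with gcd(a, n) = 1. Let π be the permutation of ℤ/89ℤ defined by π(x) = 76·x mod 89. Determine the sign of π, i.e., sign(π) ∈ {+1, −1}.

Start at x=57: 57 → 60 → 21 → 83 → 78 → 54 → 10 → … (one orbit).
2 cycles of lengths [88, 1].
Σ(ℓ_i−1) = 89−2 = 87; sign = (−1)^87 = -1.

-1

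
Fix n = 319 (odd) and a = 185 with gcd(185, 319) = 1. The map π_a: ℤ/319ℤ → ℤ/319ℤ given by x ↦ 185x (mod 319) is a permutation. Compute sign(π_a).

Start at x=276: 276 → 20 → 191 → 245 → 27 → 210 → 251 → … (one orbit).
Cycle type of π: 140×2 + 28 + 5×2 + 1; total 6 cycles.
sign(π) = (−1)^{n − #cycles} = (−1)^{319−6} = (−1)^313 = -1.
Zolotarev: (185|319) = -1, matching the cycle-count sign.

-1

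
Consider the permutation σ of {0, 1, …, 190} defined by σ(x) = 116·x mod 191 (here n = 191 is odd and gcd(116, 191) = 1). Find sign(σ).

-1

Start at x=82: 82 → 153 → 176 → 170 → 47 → 104 → 31 → … (one orbit).
Cycle type of π: 190 + 1; total 2 cycles.
Σ(ℓ_i−1) = 191−2 = 189; sign = (−1)^189 = -1.
Check: (116/191) = -1 by Zolotarev.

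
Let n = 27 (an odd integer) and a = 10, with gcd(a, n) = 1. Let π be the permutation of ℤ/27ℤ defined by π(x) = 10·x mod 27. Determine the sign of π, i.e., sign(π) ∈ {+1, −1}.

+1

Trace 10: π^k(10) = [10, 19, 1] for k=0..2.
Cycle lengths of π_10 on ℤ/27ℤ: [3, 3, 3, 3, 3, 3, 1, 1, 1, 1, 1, 1, 1, 1, 1]; 15 cycles in total.
n − c = 27 − 15 = 12; sign = (−1)^12 = +1.
Zolotarev: (10|27) = +1, matching the cycle-count sign.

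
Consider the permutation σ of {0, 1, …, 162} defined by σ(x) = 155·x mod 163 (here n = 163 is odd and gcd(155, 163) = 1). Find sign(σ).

+1

Orbit of 104 under x↦155x: [104, 146, 136, 53, 65, 132, 85]… (length divides ord_163(155)).
π_155 has 7 disjoint cycles with lengths [27, 27, 27, 27, 27, 27, 1] on {0,…,162}.
sign(π) = (−1)^{n − #cycles} = (−1)^{163−7} = (−1)^156 = +1.
Via Zolotarev, sign(π_{155}) = (155|163) = +1.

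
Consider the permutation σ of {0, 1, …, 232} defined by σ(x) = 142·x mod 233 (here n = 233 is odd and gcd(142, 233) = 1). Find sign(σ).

+1

Orbit of 8 under x↦142x: [8, 204, 76, 74, 23, 4, 102]… (length divides ord_233(142)).
π_142 has 9 disjoint cycles with lengths [29, 29, 29, 29, 29, 29, 29, 29, 1] on {0,…,232}.
233 − 9 = 224 transpositions; sign(π) = (−1)^224 = +1.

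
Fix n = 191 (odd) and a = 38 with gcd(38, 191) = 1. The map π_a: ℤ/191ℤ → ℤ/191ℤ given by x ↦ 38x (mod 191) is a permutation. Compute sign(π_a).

Start at x=161: 161 → 6 → 37 → 69 → 139 → 125 → 166 → … (one orbit).
6 cycles of lengths [38, 38, 38, 38, 38, 1].
Σ(ℓ_i−1) = 191−6 = 185; sign = (−1)^185 = -1.
The Jacobi symbol (38|191) = -1 (Zolotarev) agrees.

-1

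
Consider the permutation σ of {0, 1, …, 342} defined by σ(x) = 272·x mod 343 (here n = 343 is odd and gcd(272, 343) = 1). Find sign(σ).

Trace 111: π^k(111) = [111, 8, 118, 197, 76, 92, 328] for k=0..6.
Decompose π into cycles: lengths [98, 98, 98, 14, 14, 14, 2, 2, 2, 1] (10 cycles, including the fixed point 0).
n − c = 343 − 10 = 333; sign = (−1)^333 = -1.

-1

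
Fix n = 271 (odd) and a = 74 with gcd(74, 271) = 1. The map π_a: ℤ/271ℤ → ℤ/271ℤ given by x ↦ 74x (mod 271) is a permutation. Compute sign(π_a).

+1

Orbit of 44 under x↦74x: [44, 4, 25, 224, 45, 78, 81]… (length divides ord_271(74)).
Cycle lengths of π_74 on ℤ/271ℤ: [135, 135, 1]; 3 cycles in total.
n − c = 271 − 3 = 268; sign = (−1)^268 = +1.
(74|271)_J = +1 (Zolotarev's lemma cross-check).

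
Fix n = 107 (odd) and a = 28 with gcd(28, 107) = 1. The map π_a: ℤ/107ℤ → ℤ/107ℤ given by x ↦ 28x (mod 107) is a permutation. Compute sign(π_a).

-1

Orbit of 105 under x↦28x: [105, 51, 37, 73, 11, 94, 64]… (length divides ord_107(28)).
π_28 has 2 disjoint cycles with lengths [106, 1] on {0,…,106}.
With 2 cycles on 107 points, sign = (−1)^{107−2} = -1.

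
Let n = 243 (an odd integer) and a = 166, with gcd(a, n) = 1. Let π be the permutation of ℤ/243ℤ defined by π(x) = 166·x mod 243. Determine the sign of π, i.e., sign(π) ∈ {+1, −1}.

Trace 109: π^k(109) = [109, 112, 124, 172, 121, 160, 73] for k=0..6.
The orbit structure of x ↦ 166x mod 243: 11 orbits of sizes [81, 81, 27, 27, 9, 9, 3, 3, 1, 1, 1].
n − c = 243 − 11 = 232; sign = (−1)^232 = +1.
Zolotarev: (166|243) = +1, matching the cycle-count sign.

+1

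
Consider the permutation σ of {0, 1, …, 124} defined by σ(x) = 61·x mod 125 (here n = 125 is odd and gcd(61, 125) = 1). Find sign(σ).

Trace 46: π^k(46) = [46, 56, 41, 1, 61, 96, 106] for k=0..6.
The orbit structure of x ↦ 61x mod 125: 13 orbits of sizes [25, 25, 25, 25, 5, 5, 5, 5, 1, 1, 1, 1, 1].
13 cycles on 125: each ℓ→(−1)^(ℓ−1), product (−1)^112 = +1.
(61|125)_J = +1 (Zolotarev's lemma cross-check).

+1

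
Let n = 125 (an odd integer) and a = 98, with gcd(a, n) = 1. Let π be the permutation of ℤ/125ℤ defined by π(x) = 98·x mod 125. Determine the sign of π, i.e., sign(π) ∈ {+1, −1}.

Orbit of 104 under x↦98x: [104, 67, 66, 93, 114, 47, 106]… (length divides ord_125(98)).
Cycle lengths of π_98 on ℤ/125ℤ: [100, 20, 4, 1]; 4 cycles in total.
125 − 4 = 121 transpositions; sign(π) = (−1)^121 = -1.
The Jacobi symbol (98|125) = -1 (Zolotarev) agrees.

-1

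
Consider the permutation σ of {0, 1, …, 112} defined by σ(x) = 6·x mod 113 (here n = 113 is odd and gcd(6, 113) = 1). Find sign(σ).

-1

Trace 54: π^k(54) = [54, 98, 23, 25, 37, 109, 89] for k=0..6.
Decompose π into cycles: lengths [112, 1] (2 cycles, including the fixed point 0).
113 − 2 = 111 transpositions; sign(π) = (−1)^111 = -1.
The Jacobi symbol (6|113) = -1 (Zolotarev) agrees.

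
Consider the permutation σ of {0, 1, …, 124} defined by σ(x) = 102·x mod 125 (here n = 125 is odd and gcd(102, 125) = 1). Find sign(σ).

-1

Trace 106: π^k(106) = [106, 62, 74, 48, 21, 17, 109] for k=0..6.
Cycle type of π: 100 + 20 + 4 + 1; total 4 cycles.
n − c = 125 − 4 = 121; sign = (−1)^121 = -1.
Via Zolotarev, sign(π_{102}) = (102|125) = -1.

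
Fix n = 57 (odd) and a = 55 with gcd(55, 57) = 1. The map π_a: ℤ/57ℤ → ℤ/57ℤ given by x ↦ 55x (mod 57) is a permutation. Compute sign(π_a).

Orbit of 1 under x↦55x: [1, 55, 4, 49, 16, 25, 7]… (length divides ord_57(55)).
Cycle type of π: 9×6 + 1×3; total 9 cycles.
9 cycles on 57: each ℓ→(−1)^(ℓ−1), product (−1)^48 = +1.

+1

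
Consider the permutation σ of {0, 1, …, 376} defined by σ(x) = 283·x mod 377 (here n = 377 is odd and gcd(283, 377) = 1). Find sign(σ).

+1

Start at x=231: 231 → 152 → 38 → 198 → 238 → 248 → 62 → … (one orbit).
13 cycles of lengths [42, 42, 42, 42, 42, 42, 42, 42, 14, 14, 6, 6, 1].
sign(π) = (−1)^{n − #cycles} = (−1)^{377−13} = (−1)^364 = +1.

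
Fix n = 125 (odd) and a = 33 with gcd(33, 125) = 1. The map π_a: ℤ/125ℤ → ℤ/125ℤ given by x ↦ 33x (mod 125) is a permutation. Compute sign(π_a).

Trace 16: π^k(16) = [16, 28, 49, 117, 111, 38, 4] for k=0..6.
Cycle type of π: 100 + 20 + 4 + 1; total 4 cycles.
sign(π) = (−1)^{n − #cycles} = (−1)^{125−4} = (−1)^121 = -1.
Via Zolotarev, sign(π_{33}) = (33|125) = -1.

-1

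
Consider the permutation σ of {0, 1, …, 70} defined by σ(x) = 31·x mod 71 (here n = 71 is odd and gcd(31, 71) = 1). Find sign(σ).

Start at x=59: 59 → 54 → 41 → 64 → 67 → 18 → 61 → … (one orbit).
Cycle type of π: 70 + 1; total 2 cycles.
Σ(ℓ_i−1) = 71−2 = 69; sign = (−1)^69 = -1.
Via Zolotarev, sign(π_{31}) = (31|71) = -1.

-1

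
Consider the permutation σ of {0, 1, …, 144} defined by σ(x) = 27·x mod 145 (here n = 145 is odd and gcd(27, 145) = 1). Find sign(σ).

Orbit of 27 under x↦27x: [27, 4, 108, 16, 142, 64, 133]… (length divides ord_145(27)).
The orbit structure of x ↦ 27x mod 145: 7 orbits of sizes [28, 28, 28, 28, 28, 4, 1].
sign(π) = (−1)^{n − #cycles} = (−1)^{145−7} = (−1)^138 = +1.
The Jacobi symbol (27|145) = +1 (Zolotarev) agrees.

+1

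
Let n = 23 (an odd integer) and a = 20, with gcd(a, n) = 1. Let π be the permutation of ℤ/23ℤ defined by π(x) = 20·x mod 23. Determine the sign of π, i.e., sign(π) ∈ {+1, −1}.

-1

Trace 3: π^k(3) = [3, 14, 4, 11, 13, 7, 2] for k=0..6.
π_20 has 2 disjoint cycles with lengths [22, 1] on {0,…,22}.
2 cycles on 23: each ℓ→(−1)^(ℓ−1), product (−1)^21 = -1.
Zolotarev: (20|23) = -1, matching the cycle-count sign.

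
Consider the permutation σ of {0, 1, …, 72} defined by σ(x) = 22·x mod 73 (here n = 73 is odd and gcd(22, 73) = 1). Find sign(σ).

-1

Trace 27: π^k(27) = [27, 10, 1, 22, 46, 63, 72] for k=0..6.
π_22 has 10 disjoint cycles with lengths [8, 8, 8, 8, 8, 8, 8, 8, 8, 1] on {0,…,72}.
10 cycles on 73: each ℓ→(−1)^(ℓ−1), product (−1)^63 = -1.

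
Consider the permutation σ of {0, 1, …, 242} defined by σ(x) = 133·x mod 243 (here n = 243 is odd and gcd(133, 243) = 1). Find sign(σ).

+1

Trace 133: π^k(133) = [133, 193, 154, 70, 76, 145, 88] for k=0..6.
11 cycles of lengths [81, 81, 27, 27, 9, 9, 3, 3, 1, 1, 1].
Σ(ℓ_i−1) = 243−11 = 232; sign = (−1)^232 = +1.
Check: (133/243) = +1 by Zolotarev.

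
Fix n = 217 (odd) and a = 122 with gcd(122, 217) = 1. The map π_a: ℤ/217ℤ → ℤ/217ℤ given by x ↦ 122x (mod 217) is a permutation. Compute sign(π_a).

+1

Trace 216: π^k(216) = [216, 95, 89, 8, 108, 156, 153] for k=0..6.
π_122 has 11 disjoint cycles with lengths [30, 30, 30, 30, 30, 30, 10, 10, 10, 6, 1] on {0,…,216}.
Σ(ℓ_i−1) = 217−11 = 206; sign = (−1)^206 = +1.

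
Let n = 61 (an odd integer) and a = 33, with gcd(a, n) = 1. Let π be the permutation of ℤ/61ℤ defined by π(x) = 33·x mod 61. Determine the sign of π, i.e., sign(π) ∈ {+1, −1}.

Start at x=60: 60 → 28 → 9 → 53 → 41 → 11 → 58 → … (one orbit).
Cycle type of π: 20×3 + 1; total 4 cycles.
n − c = 61 − 4 = 57; sign = (−1)^57 = -1.
(33|61)_J = -1 (Zolotarev's lemma cross-check).

-1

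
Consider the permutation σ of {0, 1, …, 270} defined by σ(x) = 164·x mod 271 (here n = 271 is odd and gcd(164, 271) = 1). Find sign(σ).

+1

Trace 41: π^k(41) = [41, 220, 37, 106, 40, 56, 241] for k=0..6.
Cycle lengths of π_164 on ℤ/271ℤ: [135, 135, 1]; 3 cycles in total.
3 cycles on 271: each ℓ→(−1)^(ℓ−1), product (−1)^268 = +1.
Via Zolotarev, sign(π_{164}) = (164|271) = +1.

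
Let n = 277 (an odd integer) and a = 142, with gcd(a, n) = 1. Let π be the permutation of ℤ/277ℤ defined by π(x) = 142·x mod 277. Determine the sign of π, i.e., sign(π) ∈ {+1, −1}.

Trace 253: π^k(253) = [253, 193, 260, 79, 138, 206, 167] for k=0..6.
Cycle lengths of π_142 on ℤ/277ℤ: [276, 1]; 2 cycles in total.
Σ(ℓ_i−1) = 277−2 = 275; sign = (−1)^275 = -1.

-1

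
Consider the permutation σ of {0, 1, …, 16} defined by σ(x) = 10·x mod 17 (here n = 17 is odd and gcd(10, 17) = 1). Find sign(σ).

Orbit of 7 under x↦10x: [7, 2, 3, 13, 11, 8, 12]… (length divides ord_17(10)).
π_10 has 2 disjoint cycles with lengths [16, 1] on {0,…,16}.
17 − 2 = 15 transpositions; sign(π) = (−1)^15 = -1.
The Jacobi symbol (10|17) = -1 (Zolotarev) agrees.

-1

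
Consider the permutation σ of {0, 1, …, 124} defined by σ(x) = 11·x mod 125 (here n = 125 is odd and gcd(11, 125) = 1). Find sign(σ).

+1

Orbit of 51 under x↦11x: [51, 61, 46, 6, 66, 101, 111]… (length divides ord_125(11)).
Decompose π into cycles: lengths [25, 25, 25, 25, 5, 5, 5, 5, 1, 1, 1, 1, 1] (13 cycles, including the fixed point 0).
125 − 13 = 112 transpositions; sign(π) = (−1)^112 = +1.
The Jacobi symbol (11|125) = +1 (Zolotarev) agrees.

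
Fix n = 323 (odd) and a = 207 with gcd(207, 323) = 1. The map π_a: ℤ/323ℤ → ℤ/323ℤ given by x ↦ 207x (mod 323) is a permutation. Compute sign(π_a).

Start at x=77: 77 → 112 → 251 → 277 → 168 → 215 → 254 → … (one orbit).
Cycle lengths of π_207 on ℤ/323ℤ: [144, 144, 16, 9, 9, 1]; 6 cycles in total.
6 cycles on 323: each ℓ→(−1)^(ℓ−1), product (−1)^317 = -1.

-1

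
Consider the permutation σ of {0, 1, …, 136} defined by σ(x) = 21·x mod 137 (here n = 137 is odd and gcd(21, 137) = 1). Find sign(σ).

Trace 23: π^k(23) = [23, 72, 5, 105, 13, 136, 116] for k=0..6.
Cycle lengths of π_21 on ℤ/137ℤ: [136, 1]; 2 cycles in total.
With 2 cycles on 137 points, sign = (−1)^{137−2} = -1.
Zolotarev: (21|137) = -1, matching the cycle-count sign.

-1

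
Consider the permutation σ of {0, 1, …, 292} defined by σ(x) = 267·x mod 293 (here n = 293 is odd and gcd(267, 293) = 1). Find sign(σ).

Trace 247: π^k(247) = [247, 24, 255, 109, 96, 141, 143] for k=0..6.
Decompose π into cycles: lengths [146, 146, 1] (3 cycles, including the fixed point 0).
With 3 cycles on 293 points, sign = (−1)^{293−3} = +1.
(267|293)_J = +1 (Zolotarev's lemma cross-check).

+1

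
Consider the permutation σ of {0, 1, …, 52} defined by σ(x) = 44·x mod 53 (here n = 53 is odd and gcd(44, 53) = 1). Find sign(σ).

Start at x=15: 15 → 24 → 49 → 36 → 47 → 1 → 44 → … (one orbit).
5 cycles of lengths [13, 13, 13, 13, 1].
Σ(ℓ_i−1) = 53−5 = 48; sign = (−1)^48 = +1.
Via Zolotarev, sign(π_{44}) = (44|53) = +1.

+1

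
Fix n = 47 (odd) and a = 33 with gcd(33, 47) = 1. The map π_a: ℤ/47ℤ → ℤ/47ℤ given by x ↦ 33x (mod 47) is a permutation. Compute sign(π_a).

Orbit of 21 under x↦33x: [21, 35, 27, 45, 28, 31, 36]… (length divides ord_47(33)).
Cycle lengths of π_33 on ℤ/47ℤ: [46, 1]; 2 cycles in total.
n − c = 47 − 2 = 45; sign = (−1)^45 = -1.
(33|47)_J = -1 (Zolotarev's lemma cross-check).

-1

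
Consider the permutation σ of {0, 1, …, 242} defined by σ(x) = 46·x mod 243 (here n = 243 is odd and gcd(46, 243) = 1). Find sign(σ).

+1

Start at x=19: 19 → 145 → 109 → 154 → 37 → 1 → 46 → … (one orbit).
Cycle lengths of π_46 on ℤ/243ℤ: [27, 27, 27, 27, 27, 27, 9, 9, 9, 9, 9, 9, 3, 3, 3, 3, 3, 3, 1, 1, 1, 1, 1, 1, 1, 1, 1]; 27 cycles in total.
Σ(ℓ_i−1) = 243−27 = 216; sign = (−1)^216 = +1.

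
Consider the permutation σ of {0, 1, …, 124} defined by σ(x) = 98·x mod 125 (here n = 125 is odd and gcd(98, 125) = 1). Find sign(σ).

-1

Orbit of 57 under x↦98x: [57, 86, 53, 69, 12, 51, 123]… (length divides ord_125(98)).
The orbit structure of x ↦ 98x mod 125: 4 orbits of sizes [100, 20, 4, 1].
sign(π) = (−1)^{n − #cycles} = (−1)^{125−4} = (−1)^121 = -1.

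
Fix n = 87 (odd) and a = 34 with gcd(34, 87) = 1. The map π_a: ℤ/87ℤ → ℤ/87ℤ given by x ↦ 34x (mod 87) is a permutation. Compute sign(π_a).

+1

Orbit of 28 under x↦34x: [28, 82, 4, 49, 13, 7, 64]… (length divides ord_87(34)).
9 cycles of lengths [14, 14, 14, 14, 14, 14, 1, 1, 1].
n − c = 87 − 9 = 78; sign = (−1)^78 = +1.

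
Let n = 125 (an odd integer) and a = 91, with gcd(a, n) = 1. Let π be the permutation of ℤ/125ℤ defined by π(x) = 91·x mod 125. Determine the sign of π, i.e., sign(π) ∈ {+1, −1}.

Trace 46: π^k(46) = [46, 61, 51, 16, 81, 121, 11] for k=0..6.
π_91 has 13 disjoint cycles with lengths [25, 25, 25, 25, 5, 5, 5, 5, 1, 1, 1, 1, 1] on {0,…,124}.
sign(π) = (−1)^{n − #cycles} = (−1)^{125−13} = (−1)^112 = +1.

+1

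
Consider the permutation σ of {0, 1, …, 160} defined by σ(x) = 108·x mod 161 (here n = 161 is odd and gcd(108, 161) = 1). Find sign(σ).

Start at x=139: 139 → 39 → 26 → 71 → 101 → 121 → 27 → … (one orbit).
Decompose π into cycles: lengths [66, 66, 11, 11, 6, 1] (6 cycles, including the fixed point 0).
sign(π) = (−1)^{n − #cycles} = (−1)^{161−6} = (−1)^155 = -1.
Check: (108/161) = -1 by Zolotarev.

-1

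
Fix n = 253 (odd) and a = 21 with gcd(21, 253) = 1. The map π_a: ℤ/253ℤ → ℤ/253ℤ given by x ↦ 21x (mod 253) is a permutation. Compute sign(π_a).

+1

Trace 241: π^k(241) = [241, 1, 21, 188, 153, 177, 175] for k=0..6.
The orbit structure of x ↦ 21x mod 253: 17 orbits of sizes [22, 22, 22, 22, 22, 22, 22, 22, 22, 22, 22, 2, 2, 2, 2, 2, 1].
n − c = 253 − 17 = 236; sign = (−1)^236 = +1.
Check: (21/253) = +1 by Zolotarev.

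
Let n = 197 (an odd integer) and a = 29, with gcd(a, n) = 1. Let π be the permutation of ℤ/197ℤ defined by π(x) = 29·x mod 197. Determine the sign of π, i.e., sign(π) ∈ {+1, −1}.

+1

Trace 59: π^k(59) = [59, 135, 172, 63, 54, 187, 104] for k=0..6.
Cycle type of π: 49×4 + 1; total 5 cycles.
n − c = 197 − 5 = 192; sign = (−1)^192 = +1.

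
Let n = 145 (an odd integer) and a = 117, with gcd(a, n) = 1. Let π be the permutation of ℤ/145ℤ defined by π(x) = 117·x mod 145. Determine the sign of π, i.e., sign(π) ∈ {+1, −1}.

Trace 59: π^k(59) = [59, 88, 1, 117] for k=0..3.
The orbit structure of x ↦ 117x mod 145: 58 orbits of sizes [4, 4, 4, 4, 4, 4, 4, 4, 4, 4, 4, 4, 4, 4, 4, 4, 4, 4, 4, 4, 4, 4, 4, 4, 4, 4, 4, 4, 4, 1, 1, 1, 1, 1, 1, 1, 1, 1, 1, 1, 1, 1, 1, 1, 1, 1, 1, 1, 1, 1, 1, 1, 1, 1, 1, 1, 1, 1].
With 58 cycles on 145 points, sign = (−1)^{145−58} = -1.
Check: (117/145) = -1 by Zolotarev.

-1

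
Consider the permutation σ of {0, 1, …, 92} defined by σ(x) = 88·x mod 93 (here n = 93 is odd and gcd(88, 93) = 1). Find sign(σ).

-1

Start at x=67: 67 → 37 → 1 → 88 → 25 → 61 → 67 (one orbit).
18 cycles of lengths [6, 6, 6, 6, 6, 6, 6, 6, 6, 6, 6, 6, 6, 6, 6, 1, 1, 1].
Σ(ℓ_i−1) = 93−18 = 75; sign = (−1)^75 = -1.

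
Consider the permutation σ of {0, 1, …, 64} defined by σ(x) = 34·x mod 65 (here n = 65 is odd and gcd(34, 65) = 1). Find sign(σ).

Trace 44: π^k(44) = [44, 1, 34, 51] for k=0..3.
18 cycles of lengths [4, 4, 4, 4, 4, 4, 4, 4, 4, 4, 4, 4, 4, 4, 4, 2, 2, 1].
With 18 cycles on 65 points, sign = (−1)^{65−18} = -1.

-1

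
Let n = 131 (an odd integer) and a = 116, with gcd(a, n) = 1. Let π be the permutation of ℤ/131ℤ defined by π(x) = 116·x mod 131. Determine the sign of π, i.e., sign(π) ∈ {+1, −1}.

-1

Orbit of 65 under x↦116x: [65, 73, 84, 50, 36, 115, 109]… (length divides ord_131(116)).
π_116 has 2 disjoint cycles with lengths [130, 1] on {0,…,130}.
2 cycles on 131: each ℓ→(−1)^(ℓ−1), product (−1)^129 = -1.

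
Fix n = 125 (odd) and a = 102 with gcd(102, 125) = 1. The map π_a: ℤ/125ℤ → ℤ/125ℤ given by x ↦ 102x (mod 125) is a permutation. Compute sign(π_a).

-1

Start at x=122: 122 → 69 → 38 → 1 → 102 → 29 → 83 → … (one orbit).
Decompose π into cycles: lengths [100, 20, 4, 1] (4 cycles, including the fixed point 0).
125 − 4 = 121 transpositions; sign(π) = (−1)^121 = -1.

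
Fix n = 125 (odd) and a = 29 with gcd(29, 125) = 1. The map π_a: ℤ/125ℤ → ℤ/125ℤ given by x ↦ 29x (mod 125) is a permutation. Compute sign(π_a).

+1

Orbit of 1 under x↦29x: [1, 29, 91, 14, 31, 24, 71]… (length divides ord_125(29)).
7 cycles of lengths [50, 50, 10, 10, 2, 2, 1].
Σ(ℓ_i−1) = 125−7 = 118; sign = (−1)^118 = +1.
Check: (29/125) = +1 by Zolotarev.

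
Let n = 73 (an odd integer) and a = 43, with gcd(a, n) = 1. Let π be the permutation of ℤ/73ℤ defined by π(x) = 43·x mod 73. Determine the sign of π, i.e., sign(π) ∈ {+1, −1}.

-1

Start at x=22: 22 → 70 → 17 → 1 → 43 → 24 → 10 → … (one orbit).
Decompose π into cycles: lengths [24, 24, 24, 1] (4 cycles, including the fixed point 0).
4 cycles on 73: each ℓ→(−1)^(ℓ−1), product (−1)^69 = -1.
(43|73)_J = -1 (Zolotarev's lemma cross-check).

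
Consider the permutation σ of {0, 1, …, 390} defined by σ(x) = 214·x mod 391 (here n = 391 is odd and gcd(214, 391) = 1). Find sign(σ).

+1

Start at x=288: 288 → 245 → 36 → 275 → 200 → 181 → 25 → … (one orbit).
Decompose π into cycles: lengths [176, 176, 22, 16, 1] (5 cycles, including the fixed point 0).
n − c = 391 − 5 = 386; sign = (−1)^386 = +1.
Check: (214/391) = +1 by Zolotarev.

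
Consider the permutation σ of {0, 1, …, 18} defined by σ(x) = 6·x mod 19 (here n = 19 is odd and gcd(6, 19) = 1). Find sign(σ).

Orbit of 9 under x↦6x: [9, 16, 1, 6, 17, 7, 4]… (length divides ord_19(6)).
Cycle lengths of π_6 on ℤ/19ℤ: [9, 9, 1]; 3 cycles in total.
Σ(ℓ_i−1) = 19−3 = 16; sign = (−1)^16 = +1.

+1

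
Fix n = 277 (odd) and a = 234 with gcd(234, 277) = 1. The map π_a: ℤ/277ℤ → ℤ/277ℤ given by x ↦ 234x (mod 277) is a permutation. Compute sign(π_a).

-1

Orbit of 177 under x↦234x: [177, 145, 136, 246, 225, 20, 248]… (length divides ord_277(234)).
Cycle type of π: 276 + 1; total 2 cycles.
277 − 2 = 275 transpositions; sign(π) = (−1)^275 = -1.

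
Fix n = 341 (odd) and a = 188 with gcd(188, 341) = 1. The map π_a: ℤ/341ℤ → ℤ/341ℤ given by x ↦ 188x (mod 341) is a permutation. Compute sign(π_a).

Start at x=188: 188 → 221 → 287 → 78 → 1 → 188 (one orbit).
The orbit structure of x ↦ 188x mod 341: 77 orbits of sizes [5, 5, 5, 5, 5, 5, 5, 5, 5, 5, 5, 5, 5, 5, 5, 5, 5, 5, 5, 5, 5, 5, 5, 5, 5, 5, 5, 5, 5, 5, 5, 5, 5, 5, 5, 5, 5, 5, 5, 5, 5, 5, 5, 5, 5, 5, 5, 5, 5, 5, 5, 5, 5, 5, 5, 5, 5, 5, 5, 5, 5, 5, 5, 5, 5, 5, 1, 1, 1, 1, 1, 1, 1, 1, 1, 1, 1].
With 77 cycles on 341 points, sign = (−1)^{341−77} = +1.
Zolotarev: (188|341) = +1, matching the cycle-count sign.

+1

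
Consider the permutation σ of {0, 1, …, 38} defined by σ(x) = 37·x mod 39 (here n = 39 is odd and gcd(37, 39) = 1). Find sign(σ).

Trace 22: π^k(22) = [22, 34, 10, 19, 1, 37, 4] for k=0..6.
Decompose π into cycles: lengths [12, 12, 12, 1, 1, 1] (6 cycles, including the fixed point 0).
n − c = 39 − 6 = 33; sign = (−1)^33 = -1.
Check: (37/39) = -1 by Zolotarev.

-1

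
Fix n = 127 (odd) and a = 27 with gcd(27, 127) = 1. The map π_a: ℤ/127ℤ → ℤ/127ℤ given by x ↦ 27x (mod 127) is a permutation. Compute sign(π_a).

-1

Orbit of 64 under x↦27x: [64, 77, 47, 126, 100, 33, 2]… (length divides ord_127(27)).
Cycle lengths of π_27 on ℤ/127ℤ: [42, 42, 42, 1]; 4 cycles in total.
4 cycles on 127: each ℓ→(−1)^(ℓ−1), product (−1)^123 = -1.
Check: (27/127) = -1 by Zolotarev.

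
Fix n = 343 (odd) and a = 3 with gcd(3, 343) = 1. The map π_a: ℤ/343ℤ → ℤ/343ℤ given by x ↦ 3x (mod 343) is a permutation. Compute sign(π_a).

Trace 254: π^k(254) = [254, 76, 228, 341, 337, 325, 289] for k=0..6.
Cycle lengths of π_3 on ℤ/343ℤ: [294, 42, 6, 1]; 4 cycles in total.
4 cycles on 343: each ℓ→(−1)^(ℓ−1), product (−1)^339 = -1.
(3|343)_J = -1 (Zolotarev's lemma cross-check).

-1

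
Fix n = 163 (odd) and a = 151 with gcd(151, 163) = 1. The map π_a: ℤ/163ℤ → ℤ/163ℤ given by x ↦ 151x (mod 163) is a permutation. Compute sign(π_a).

Trace 9: π^k(9) = [9, 55, 155, 96, 152, 132, 46] for k=0..6.
Cycle type of π: 81×2 + 1; total 3 cycles.
n − c = 163 − 3 = 160; sign = (−1)^160 = +1.
Check: (151/163) = +1 by Zolotarev.

+1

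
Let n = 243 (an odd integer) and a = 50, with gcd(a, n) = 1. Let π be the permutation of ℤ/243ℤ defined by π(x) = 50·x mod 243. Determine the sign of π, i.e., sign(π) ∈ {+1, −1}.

Start at x=155: 155 → 217 → 158 → 124 → 125 → 175 → 2 → … (one orbit).
Cycle type of π: 162 + 54 + 18 + 6 + 2 + 1; total 6 cycles.
6 cycles on 243: each ℓ→(−1)^(ℓ−1), product (−1)^237 = -1.
Via Zolotarev, sign(π_{50}) = (50|243) = -1.

-1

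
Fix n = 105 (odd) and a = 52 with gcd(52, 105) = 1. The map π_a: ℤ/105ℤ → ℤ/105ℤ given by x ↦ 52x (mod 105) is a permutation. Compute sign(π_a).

+1

Start at x=82: 82 → 64 → 73 → 16 → 97 → 4 → 103 → … (one orbit).
Cycle type of π: 12×6 + 6×3 + 4×3 + 1×3; total 15 cycles.
105 − 15 = 90 transpositions; sign(π) = (−1)^90 = +1.
Zolotarev: (52|105) = +1, matching the cycle-count sign.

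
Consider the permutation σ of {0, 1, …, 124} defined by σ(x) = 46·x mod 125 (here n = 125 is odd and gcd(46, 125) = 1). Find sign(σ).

+1

Start at x=91: 91 → 61 → 56 → 76 → 121 → 66 → 36 → … (one orbit).
Cycle type of π: 25×4 + 5×4 + 1×5; total 13 cycles.
With 13 cycles on 125 points, sign = (−1)^{125−13} = +1.
Check: (46/125) = +1 by Zolotarev.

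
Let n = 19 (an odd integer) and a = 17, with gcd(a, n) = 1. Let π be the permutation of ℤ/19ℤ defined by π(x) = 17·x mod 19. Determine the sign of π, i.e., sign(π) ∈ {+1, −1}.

+1

Trace 11: π^k(11) = [11, 16, 6, 7, 5, 9, 1] for k=0..6.
Cycle type of π: 9×2 + 1; total 3 cycles.
3 cycles on 19: each ℓ→(−1)^(ℓ−1), product (−1)^16 = +1.
(17|19)_J = +1 (Zolotarev's lemma cross-check).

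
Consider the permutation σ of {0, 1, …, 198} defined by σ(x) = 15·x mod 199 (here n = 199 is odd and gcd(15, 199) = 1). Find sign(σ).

-1

Trace 86: π^k(86) = [86, 96, 47, 108, 28, 22, 131] for k=0..6.
2 cycles of lengths [198, 1].
With 2 cycles on 199 points, sign = (−1)^{199−2} = -1.
Via Zolotarev, sign(π_{15}) = (15|199) = -1.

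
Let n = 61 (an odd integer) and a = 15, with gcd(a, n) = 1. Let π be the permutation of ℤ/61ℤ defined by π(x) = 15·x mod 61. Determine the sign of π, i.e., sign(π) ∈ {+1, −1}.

+1

Start at x=42: 42 → 20 → 56 → 47 → 34 → 22 → 25 → … (one orbit).
5 cycles of lengths [15, 15, 15, 15, 1].
n − c = 61 − 5 = 56; sign = (−1)^56 = +1.
The Jacobi symbol (15|61) = +1 (Zolotarev) agrees.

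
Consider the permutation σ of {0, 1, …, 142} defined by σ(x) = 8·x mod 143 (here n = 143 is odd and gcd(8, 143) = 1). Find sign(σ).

+1

Trace 57: π^k(57) = [57, 27, 73, 12, 96, 53, 138] for k=0..6.
Cycle lengths of π_8 on ℤ/143ℤ: [20, 20, 20, 20, 20, 20, 10, 4, 4, 4, 1]; 11 cycles in total.
n − c = 143 − 11 = 132; sign = (−1)^132 = +1.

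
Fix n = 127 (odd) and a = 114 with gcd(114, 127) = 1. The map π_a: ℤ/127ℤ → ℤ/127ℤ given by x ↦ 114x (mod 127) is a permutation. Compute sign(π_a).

Start at x=65: 65 → 44 → 63 → 70 → 106 → 19 → 7 → … (one orbit).
π_114 has 2 disjoint cycles with lengths [126, 1] on {0,…,126}.
127 − 2 = 125 transpositions; sign(π) = (−1)^125 = -1.
Via Zolotarev, sign(π_{114}) = (114|127) = -1.

-1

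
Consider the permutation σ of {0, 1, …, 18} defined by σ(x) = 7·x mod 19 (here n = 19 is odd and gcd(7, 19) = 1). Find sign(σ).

Orbit of 11 under x↦7x: [11, 1, 7]… (length divides ord_19(7)).
Cycle type of π: 3×6 + 1; total 7 cycles.
sign(π) = (−1)^{n − #cycles} = (−1)^{19−7} = (−1)^12 = +1.
(7|19)_J = +1 (Zolotarev's lemma cross-check).

+1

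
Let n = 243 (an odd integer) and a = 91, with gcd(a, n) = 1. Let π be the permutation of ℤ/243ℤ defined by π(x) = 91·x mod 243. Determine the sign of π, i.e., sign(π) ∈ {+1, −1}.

+1

Start at x=118: 118 → 46 → 55 → 145 → 73 → 82 → 172 → … (one orbit).
Cycle lengths of π_91 on ℤ/243ℤ: [27, 27, 27, 27, 27, 27, 9, 9, 9, 9, 9, 9, 3, 3, 3, 3, 3, 3, 1, 1, 1, 1, 1, 1, 1, 1, 1]; 27 cycles in total.
243 − 27 = 216 transpositions; sign(π) = (−1)^216 = +1.
The Jacobi symbol (91|243) = +1 (Zolotarev) agrees.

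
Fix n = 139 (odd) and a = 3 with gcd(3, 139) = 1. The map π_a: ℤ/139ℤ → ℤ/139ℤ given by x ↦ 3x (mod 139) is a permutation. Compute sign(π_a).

Trace 87: π^k(87) = [87, 122, 88, 125, 97, 13, 39] for k=0..6.
Cycle lengths of π_3 on ℤ/139ℤ: [138, 1]; 2 cycles in total.
139 − 2 = 137 transpositions; sign(π) = (−1)^137 = -1.
Check: (3/139) = -1 by Zolotarev.

-1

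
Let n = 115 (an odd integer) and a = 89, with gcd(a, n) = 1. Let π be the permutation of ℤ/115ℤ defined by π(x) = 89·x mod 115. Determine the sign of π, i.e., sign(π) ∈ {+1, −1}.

-1

Orbit of 71 under x↦89x: [71, 109, 41, 84, 1, 89, 101]… (length divides ord_115(89)).
The orbit structure of x ↦ 89x mod 115: 8 orbits of sizes [22, 22, 22, 22, 22, 2, 2, 1].
8 cycles on 115: each ℓ→(−1)^(ℓ−1), product (−1)^107 = -1.
Zolotarev: (89|115) = -1, matching the cycle-count sign.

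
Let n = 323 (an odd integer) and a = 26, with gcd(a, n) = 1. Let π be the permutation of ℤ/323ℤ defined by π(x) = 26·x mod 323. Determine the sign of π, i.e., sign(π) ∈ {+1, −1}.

Start at x=106: 106 → 172 → 273 → 315 → 115 → 83 → 220 → … (one orbit).
The orbit structure of x ↦ 26x mod 323: 21 orbits of sizes [24, 24, 24, 24, 24, 24, 24, 24, 24, 24, 24, 24, 8, 8, 3, 3, 3, 3, 3, 3, 1].
323 − 21 = 302 transpositions; sign(π) = (−1)^302 = +1.
The Jacobi symbol (26|323) = +1 (Zolotarev) agrees.

+1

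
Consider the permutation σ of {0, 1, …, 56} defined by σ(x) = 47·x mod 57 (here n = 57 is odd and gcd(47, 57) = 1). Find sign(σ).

Start at x=49: 49 → 23 → 55 → 20 → 28 → 5 → 7 → … (one orbit).
π_47 has 6 disjoint cycles with lengths [18, 18, 9, 9, 2, 1] on {0,…,56}.
sign(π) = (−1)^{n − #cycles} = (−1)^{57−6} = (−1)^51 = -1.
Check: (47/57) = -1 by Zolotarev.

-1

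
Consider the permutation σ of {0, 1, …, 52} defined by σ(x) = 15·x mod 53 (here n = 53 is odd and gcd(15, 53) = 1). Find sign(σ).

+1

Trace 49: π^k(49) = [49, 46, 1, 15, 13, 36, 10] for k=0..6.
Cycle type of π: 13×4 + 1; total 5 cycles.
n − c = 53 − 5 = 48; sign = (−1)^48 = +1.
Via Zolotarev, sign(π_{15}) = (15|53) = +1.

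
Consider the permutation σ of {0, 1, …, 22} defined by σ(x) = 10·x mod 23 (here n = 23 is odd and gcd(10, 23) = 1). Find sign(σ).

Orbit of 11 under x↦10x: [11, 18, 19, 6, 14, 2, 20]… (length divides ord_23(10)).
2 cycles of lengths [22, 1].
With 2 cycles on 23 points, sign = (−1)^{23−2} = -1.
The Jacobi symbol (10|23) = -1 (Zolotarev) agrees.

-1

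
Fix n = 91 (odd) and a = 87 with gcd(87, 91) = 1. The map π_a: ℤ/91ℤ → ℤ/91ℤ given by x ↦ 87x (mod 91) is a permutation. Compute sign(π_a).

-1

Start at x=16: 16 → 27 → 74 → 68 → 1 → 87 → 16 (one orbit).
π_87 has 18 disjoint cycles with lengths [6, 6, 6, 6, 6, 6, 6, 6, 6, 6, 6, 6, 6, 3, 3, 3, 3, 1] on {0,…,90}.
With 18 cycles on 91 points, sign = (−1)^{91−18} = -1.
Zolotarev: (87|91) = -1, matching the cycle-count sign.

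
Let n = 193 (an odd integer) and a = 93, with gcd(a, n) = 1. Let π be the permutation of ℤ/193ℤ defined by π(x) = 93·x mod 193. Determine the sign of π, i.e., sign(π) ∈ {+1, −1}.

+1

Start at x=161: 161 → 112 → 187 → 21 → 23 → 16 → 137 → … (one orbit).
Cycle lengths of π_93 on ℤ/193ℤ: [96, 96, 1]; 3 cycles in total.
Σ(ℓ_i−1) = 193−3 = 190; sign = (−1)^190 = +1.
Check: (93/193) = +1 by Zolotarev.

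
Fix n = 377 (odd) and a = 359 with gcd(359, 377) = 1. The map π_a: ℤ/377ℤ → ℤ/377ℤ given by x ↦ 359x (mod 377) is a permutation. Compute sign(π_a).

Trace 60: π^k(60) = [60, 51, 213, 313, 21, 376, 18] for k=0..6.
Cycle lengths of π_359 on ℤ/377ℤ: [28, 28, 28, 28, 28, 28, 28, 28, 28, 28, 28, 28, 28, 4, 4, 4, 1]; 17 cycles in total.
With 17 cycles on 377 points, sign = (−1)^{377−17} = +1.

+1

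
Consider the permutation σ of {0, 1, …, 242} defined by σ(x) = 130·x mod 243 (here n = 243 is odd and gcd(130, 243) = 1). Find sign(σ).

+1

Start at x=190: 190 → 157 → 241 → 226 → 220 → 169 → 100 → … (one orbit).
π_130 has 11 disjoint cycles with lengths [81, 81, 27, 27, 9, 9, 3, 3, 1, 1, 1] on {0,…,242}.
Σ(ℓ_i−1) = 243−11 = 232; sign = (−1)^232 = +1.
(130|243)_J = +1 (Zolotarev's lemma cross-check).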